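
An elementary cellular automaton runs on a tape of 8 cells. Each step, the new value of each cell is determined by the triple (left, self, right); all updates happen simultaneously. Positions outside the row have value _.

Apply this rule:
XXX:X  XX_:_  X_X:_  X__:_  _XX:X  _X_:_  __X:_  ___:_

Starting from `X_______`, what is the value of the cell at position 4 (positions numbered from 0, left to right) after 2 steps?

________
________
position 4 holds _

_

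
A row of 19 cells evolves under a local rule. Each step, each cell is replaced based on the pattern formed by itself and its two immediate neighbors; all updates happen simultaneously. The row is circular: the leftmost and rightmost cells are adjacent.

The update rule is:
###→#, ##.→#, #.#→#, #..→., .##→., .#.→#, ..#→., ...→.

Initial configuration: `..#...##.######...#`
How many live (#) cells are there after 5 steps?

step 1: ..#....##.#####...#
step 2: ..#.....##.####...#
step 3: ..#......##.###...#
step 4: ..#.......##.##...#
step 5: ..#........##.#...#
count of #: 5

5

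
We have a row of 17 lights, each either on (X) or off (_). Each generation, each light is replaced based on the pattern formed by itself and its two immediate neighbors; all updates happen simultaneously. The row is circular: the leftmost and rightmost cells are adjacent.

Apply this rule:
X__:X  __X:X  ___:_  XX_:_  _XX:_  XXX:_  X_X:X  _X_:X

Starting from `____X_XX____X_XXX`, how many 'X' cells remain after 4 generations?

9

generation 1: X__XXX__X__XXX___
generation 2: XXX___XXXXX___X_X
generation 3: ___X_X_____X_XXX_
generation 4: __XXXXX___XXX___X
count of X: 9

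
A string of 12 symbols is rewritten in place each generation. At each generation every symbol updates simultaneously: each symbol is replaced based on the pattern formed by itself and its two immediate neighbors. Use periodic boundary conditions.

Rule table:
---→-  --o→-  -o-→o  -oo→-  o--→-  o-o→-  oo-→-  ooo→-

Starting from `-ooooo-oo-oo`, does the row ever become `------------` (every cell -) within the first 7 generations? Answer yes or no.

------------
all cells are - at generation 1

yes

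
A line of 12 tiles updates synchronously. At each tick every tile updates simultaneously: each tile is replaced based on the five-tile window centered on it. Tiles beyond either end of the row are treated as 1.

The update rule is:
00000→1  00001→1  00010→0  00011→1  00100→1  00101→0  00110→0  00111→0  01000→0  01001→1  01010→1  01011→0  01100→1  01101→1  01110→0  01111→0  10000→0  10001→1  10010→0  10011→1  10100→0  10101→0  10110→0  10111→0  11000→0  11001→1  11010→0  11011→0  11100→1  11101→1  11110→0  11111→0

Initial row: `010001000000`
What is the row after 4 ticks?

tick 1: 000101001111
tick 2: 010010110000
tick 3: 001000010011
tick 4: 101001011100

101001011100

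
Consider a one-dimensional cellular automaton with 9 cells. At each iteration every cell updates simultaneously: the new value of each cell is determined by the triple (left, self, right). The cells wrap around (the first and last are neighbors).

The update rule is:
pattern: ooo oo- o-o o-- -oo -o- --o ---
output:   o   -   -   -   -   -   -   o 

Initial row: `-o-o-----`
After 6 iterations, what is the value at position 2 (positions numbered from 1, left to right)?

iteration 1: -----oooo
iteration 2: -ooo--oo-
iteration 3: --o------
iteration 4: o---ooooo
iteration 5: --o--oooo
iteration 6: ------oo-
position 2 holds -

-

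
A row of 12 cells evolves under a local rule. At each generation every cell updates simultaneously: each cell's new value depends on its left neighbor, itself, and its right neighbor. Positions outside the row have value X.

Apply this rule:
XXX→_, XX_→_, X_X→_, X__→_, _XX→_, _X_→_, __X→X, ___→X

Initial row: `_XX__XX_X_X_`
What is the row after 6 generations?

_XXXXX__XXXX

____X_______
_XXX__XXXXXX
_____X______
_XXXX__XXXXX
______X_____
_XXXXX__XXXX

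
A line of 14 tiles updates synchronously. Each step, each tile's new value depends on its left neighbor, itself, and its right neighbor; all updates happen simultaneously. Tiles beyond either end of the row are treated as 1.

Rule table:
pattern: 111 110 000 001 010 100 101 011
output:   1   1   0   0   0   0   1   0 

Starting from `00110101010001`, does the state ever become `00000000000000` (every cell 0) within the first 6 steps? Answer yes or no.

yes

step 1: 00011010100000
step 2: 00001101000000
step 3: 00000110000000
step 4: 00000010000000
step 5: 00000000000000
all cells are 0 at step 5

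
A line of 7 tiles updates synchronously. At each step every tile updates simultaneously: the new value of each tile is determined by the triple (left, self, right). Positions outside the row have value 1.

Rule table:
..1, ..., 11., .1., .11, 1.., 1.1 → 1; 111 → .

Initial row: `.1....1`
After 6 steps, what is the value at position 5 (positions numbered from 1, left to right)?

1111111
.......
1111111  (repeats step 1; period 2)
step 6: .......
position 5 holds .

.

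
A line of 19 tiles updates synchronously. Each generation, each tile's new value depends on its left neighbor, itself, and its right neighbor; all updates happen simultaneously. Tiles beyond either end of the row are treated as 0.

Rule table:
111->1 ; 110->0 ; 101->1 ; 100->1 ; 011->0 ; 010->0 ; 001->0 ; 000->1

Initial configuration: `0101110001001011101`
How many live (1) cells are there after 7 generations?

6

0010101100100101010
1001010010010010101
0100101001001001010
0010010100100100101
1001001010010010010
0100100101001001001
0010010010100100100
count of 1: 6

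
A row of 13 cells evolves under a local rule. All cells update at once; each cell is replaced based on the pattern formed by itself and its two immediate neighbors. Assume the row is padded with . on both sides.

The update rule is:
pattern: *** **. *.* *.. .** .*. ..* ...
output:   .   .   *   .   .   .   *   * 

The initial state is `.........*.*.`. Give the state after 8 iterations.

............*

*********.*..
.........*..*
*********..*.
..........*..
**********..*
...........*.
***********..
............*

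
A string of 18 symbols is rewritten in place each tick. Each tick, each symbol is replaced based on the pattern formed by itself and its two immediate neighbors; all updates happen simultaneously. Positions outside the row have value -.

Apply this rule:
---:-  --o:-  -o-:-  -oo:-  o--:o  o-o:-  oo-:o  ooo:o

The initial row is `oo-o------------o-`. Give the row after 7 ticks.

-o--o------------o
--o--o------------
---o--o-----------
----o--o----------
-----o--o---------
------o--o--------
-------o--o-------

-------o--o-------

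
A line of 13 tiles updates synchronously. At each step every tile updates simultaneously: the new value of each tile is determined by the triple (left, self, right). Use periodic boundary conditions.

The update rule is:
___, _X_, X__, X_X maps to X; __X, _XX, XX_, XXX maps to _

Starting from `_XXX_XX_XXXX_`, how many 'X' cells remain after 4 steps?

10

step 1: ____X__X____X
step 2: XXX_XX_XXXX_X
step 3: ___X__X____X_
step 4: XX_XX_XXXX_XX
count of X: 10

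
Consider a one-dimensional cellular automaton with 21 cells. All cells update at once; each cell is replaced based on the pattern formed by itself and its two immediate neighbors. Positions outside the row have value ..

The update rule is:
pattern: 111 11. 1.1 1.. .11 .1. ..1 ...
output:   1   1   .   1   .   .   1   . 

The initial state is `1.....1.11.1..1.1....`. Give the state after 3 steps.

...........1..1....1.

.1...1...1..11...1...
1.1.1.1.1.11.11.1.1..
...........1..1....1.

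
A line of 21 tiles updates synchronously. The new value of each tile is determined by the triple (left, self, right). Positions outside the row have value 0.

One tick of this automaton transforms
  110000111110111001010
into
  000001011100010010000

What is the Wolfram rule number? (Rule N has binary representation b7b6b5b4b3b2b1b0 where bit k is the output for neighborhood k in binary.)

position 7: 111 → 1  (bit 7 = 1)
position 1: 110 → 0  (bit 6 = 0)
position 11: 101 → 0  (bit 5 = 0)
position 2: 100 → 0  (bit 4 = 0)
position 0: 011 → 0  (bit 3 = 0)
position 17: 010 → 0  (bit 2 = 0)
position 5: 001 → 1  (bit 1 = 1)
position 3: 000 → 0  (bit 0 = 0)
bits b7..b0 = 10000010 = 130

130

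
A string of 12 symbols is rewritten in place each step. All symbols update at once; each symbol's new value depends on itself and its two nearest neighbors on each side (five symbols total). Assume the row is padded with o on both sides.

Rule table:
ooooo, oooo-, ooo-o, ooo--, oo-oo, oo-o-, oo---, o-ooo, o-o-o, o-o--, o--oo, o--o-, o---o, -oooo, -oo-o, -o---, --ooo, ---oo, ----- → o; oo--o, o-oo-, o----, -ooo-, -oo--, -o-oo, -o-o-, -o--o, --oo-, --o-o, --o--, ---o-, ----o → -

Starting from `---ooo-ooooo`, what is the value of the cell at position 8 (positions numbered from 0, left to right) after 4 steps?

step 1: oooo-ooooooo
step 2: oooooooooooo
step 3: oooooooooooo  (fixed point — unchanged through step 4)
position 8 holds o

o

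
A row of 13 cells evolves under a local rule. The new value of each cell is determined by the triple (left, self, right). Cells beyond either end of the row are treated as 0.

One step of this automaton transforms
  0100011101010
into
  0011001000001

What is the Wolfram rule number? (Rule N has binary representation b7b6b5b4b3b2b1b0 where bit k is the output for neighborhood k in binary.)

145

position 6: 111 → 1  (bit 7 = 1)
position 7: 110 → 0  (bit 6 = 0)
position 8: 101 → 0  (bit 5 = 0)
position 2: 100 → 1  (bit 4 = 1)
position 5: 011 → 0  (bit 3 = 0)
position 1: 010 → 0  (bit 2 = 0)
position 0: 001 → 0  (bit 1 = 0)
position 3: 000 → 1  (bit 0 = 1)
bits b7..b0 = 10010001 = 145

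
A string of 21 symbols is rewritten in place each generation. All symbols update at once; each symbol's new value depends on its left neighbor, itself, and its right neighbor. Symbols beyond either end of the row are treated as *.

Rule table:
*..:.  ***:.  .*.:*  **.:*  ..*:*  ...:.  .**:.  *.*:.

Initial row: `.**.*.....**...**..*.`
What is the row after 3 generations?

..*.*....*.*..*.*.**.
.**.*...**.*.**.*..*.
..*.*..*.*.*..*.*.**.

..*.*..*.*.*..*.*.**.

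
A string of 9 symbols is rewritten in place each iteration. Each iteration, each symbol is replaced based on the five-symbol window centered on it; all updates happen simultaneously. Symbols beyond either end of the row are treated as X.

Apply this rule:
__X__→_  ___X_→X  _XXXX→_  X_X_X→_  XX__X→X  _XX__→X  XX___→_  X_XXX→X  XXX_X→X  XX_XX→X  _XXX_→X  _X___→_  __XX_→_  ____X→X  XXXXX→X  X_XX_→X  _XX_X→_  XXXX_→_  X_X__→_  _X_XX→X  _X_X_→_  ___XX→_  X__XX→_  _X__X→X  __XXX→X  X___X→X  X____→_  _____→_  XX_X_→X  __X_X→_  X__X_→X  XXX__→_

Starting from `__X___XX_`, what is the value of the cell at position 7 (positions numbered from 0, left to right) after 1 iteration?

_

iteration 1: XX__X___X
position 7 holds _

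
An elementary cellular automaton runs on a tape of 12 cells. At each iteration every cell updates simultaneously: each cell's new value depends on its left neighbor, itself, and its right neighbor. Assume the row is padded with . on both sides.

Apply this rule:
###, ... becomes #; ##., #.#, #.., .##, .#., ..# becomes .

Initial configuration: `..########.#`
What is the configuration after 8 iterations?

######..###.

iteration 1: #..######...
iteration 2: ....####..##
iteration 3: ###..##.....
iteration 4: .#......####
iteration 5: ...####..##.
iteration 6: ##..##......
iteration 7: .......#####
iteration 8: ######..###.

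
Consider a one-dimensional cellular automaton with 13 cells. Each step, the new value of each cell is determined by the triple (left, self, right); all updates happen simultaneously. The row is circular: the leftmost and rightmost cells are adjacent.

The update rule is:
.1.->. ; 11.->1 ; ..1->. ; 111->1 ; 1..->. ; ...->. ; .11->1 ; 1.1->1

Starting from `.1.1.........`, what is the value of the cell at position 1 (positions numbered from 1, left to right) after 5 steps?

.

..1..........
.............
.............  (fixed point — unchanged through step 5)
position 1 holds .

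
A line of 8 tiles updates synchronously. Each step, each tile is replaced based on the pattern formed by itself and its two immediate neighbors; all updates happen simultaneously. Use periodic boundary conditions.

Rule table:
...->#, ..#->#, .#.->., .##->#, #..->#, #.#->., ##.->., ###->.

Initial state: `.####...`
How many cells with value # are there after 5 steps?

##...###
..####..
###...##
...####.
####...#
count of #: 5

5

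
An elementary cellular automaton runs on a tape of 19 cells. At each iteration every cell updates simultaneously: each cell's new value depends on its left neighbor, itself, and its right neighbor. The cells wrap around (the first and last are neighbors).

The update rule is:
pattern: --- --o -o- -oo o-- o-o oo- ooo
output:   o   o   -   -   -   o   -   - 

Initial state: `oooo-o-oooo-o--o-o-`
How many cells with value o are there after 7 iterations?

----o-o----o--o-o-o
-ooo-o--ooo--o-o-o-
o---o--o----o-o-o--
--oo--o--ooo-o-o--o
-o---o--o---o-o--o-
o--oo--o--oo-o--o--
--o---o--o--o--o--o
count of o: 6

6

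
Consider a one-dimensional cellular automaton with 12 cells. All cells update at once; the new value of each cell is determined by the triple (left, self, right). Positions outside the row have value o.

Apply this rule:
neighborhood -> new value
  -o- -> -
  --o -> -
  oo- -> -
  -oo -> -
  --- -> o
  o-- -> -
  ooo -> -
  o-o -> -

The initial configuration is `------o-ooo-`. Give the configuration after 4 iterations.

------ooooo-

-oooo-------
------ooooo-
-oooo-------  (repeats iteration 1; period 2)
iteration 4: ------ooooo-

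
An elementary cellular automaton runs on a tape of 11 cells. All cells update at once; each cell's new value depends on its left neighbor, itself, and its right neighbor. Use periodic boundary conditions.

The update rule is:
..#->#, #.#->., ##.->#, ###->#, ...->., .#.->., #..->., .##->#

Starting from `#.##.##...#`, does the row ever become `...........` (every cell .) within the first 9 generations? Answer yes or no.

no

generation 1: #.##.##..##
generation 2: #.##.##.###
generation 3: #.##.##.###  (fixed point — unchanged through generation 9)
generation 9 is #.##.##.###, still not uniform .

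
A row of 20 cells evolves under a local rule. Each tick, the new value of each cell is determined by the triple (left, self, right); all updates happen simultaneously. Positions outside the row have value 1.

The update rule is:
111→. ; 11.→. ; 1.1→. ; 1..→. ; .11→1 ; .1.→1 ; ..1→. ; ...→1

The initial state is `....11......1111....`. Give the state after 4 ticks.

.1..1..1.1..1.1..1..

tick 1: .11.1..1111.1....11.
tick 2: .1..1..1....1.11.1..
tick 3: .1..1..1.11.1.1..1..
tick 4: .1..1..1.1..1.1..1..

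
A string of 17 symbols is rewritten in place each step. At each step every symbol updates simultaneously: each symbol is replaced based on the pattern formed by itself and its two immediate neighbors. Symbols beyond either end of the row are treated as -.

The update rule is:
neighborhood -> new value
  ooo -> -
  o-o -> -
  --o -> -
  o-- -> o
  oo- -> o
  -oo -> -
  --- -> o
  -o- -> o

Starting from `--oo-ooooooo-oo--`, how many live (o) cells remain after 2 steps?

12

step 1: o--o-------o--ooo
step 2: oo-ooooooo-oo---o
count of o: 12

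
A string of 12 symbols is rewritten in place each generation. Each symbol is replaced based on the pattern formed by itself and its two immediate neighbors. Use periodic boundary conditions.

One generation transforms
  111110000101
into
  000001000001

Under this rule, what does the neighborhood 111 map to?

At position 0 the neighborhood is 111; the next row has 0 there.

0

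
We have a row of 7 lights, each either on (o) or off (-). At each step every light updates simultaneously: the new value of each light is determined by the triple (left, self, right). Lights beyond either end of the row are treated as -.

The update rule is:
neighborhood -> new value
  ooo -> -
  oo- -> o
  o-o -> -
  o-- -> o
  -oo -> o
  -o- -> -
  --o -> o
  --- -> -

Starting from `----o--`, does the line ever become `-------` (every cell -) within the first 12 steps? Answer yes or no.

step 1: ---o-o-
step 2: --o---o
step 3: -o-o-o-
step 4: o-----o
step 5: -o---o-
step 6: o-o-o-o
step 7: -------
all cells are - at step 7

yes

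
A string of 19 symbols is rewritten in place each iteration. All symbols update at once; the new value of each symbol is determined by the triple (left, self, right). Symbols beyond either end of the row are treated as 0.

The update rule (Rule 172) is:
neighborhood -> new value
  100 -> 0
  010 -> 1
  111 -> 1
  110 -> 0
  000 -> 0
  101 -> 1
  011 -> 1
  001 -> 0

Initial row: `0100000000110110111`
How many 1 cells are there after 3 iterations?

0100000000101101110
0100000000111011100
0100000000110111000
count of 1: 6

6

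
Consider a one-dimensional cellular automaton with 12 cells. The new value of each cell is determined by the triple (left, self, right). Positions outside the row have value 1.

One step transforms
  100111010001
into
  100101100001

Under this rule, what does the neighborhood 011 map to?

1

At position 3 the neighborhood is 011; the next row has 1 there.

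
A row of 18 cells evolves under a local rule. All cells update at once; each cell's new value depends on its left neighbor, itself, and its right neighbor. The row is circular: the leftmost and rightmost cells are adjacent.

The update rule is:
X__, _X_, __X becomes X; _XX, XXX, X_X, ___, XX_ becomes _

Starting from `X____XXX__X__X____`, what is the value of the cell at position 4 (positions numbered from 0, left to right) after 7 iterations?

X

iteration 1: XX__X___XXXXXXX__X
iteration 2: __XXXX_X_______XX_
iteration 3: _X_____XX_____X__X
iteration 4: _XX___X__X___XXXXX
iteration 5: ___X_XXXXXX_X_____
iteration 6: __XX________XX____
iteration 7: _X__X______X__X___
position 4 holds X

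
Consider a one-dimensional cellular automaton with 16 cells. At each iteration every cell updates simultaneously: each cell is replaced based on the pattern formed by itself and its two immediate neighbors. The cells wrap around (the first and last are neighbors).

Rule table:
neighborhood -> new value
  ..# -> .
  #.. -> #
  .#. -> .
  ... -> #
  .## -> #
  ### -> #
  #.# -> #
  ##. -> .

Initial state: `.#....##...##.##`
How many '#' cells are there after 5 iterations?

iteration 1: #.###.#.##.#.##.
iteration 2: .###.#.##.#.##.#
iteration 3: ###.#.##.#.##.#.
iteration 4: ##.#.##.#.##.#.#
iteration 5: #.#.##.#.##.#.##
count of #: 10

10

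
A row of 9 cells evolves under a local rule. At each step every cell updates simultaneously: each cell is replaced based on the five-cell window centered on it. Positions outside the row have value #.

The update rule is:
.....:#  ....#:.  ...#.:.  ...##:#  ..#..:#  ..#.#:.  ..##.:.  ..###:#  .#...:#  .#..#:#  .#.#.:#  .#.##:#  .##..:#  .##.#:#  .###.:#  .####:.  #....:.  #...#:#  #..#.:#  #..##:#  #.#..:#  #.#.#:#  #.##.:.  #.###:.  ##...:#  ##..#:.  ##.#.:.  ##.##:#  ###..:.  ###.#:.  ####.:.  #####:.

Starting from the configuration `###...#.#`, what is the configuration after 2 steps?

###.#.#.#

step 1: ...##..#.
step 2: ###.#.#.#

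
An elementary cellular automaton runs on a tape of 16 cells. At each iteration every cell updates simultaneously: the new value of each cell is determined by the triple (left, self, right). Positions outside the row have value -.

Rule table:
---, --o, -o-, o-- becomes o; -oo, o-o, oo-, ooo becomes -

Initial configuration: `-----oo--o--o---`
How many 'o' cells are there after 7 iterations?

iteration 1: ooooo--ooooooooo
iteration 2: -----oo---------
iteration 3: ooooo--ooooooooo  (repeats iteration 1; period 2)
iteration 7: ooooo--ooooooooo
count of o: 14

14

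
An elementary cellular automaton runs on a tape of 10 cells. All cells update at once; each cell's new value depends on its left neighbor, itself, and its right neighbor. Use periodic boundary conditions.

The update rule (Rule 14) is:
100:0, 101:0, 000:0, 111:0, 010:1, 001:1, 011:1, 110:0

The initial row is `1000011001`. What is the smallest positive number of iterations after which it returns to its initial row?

10

iteration 1: 0000110011
iteration 2: 0001100110
iteration 3: 0011001100
iteration 4: 0110011000
iteration 5: 1100110000
iteration 6: 1001100001
iteration 7: 0011000011
iteration 8: 0110000110
iteration 9: 1100001100
iteration 10: 1000011001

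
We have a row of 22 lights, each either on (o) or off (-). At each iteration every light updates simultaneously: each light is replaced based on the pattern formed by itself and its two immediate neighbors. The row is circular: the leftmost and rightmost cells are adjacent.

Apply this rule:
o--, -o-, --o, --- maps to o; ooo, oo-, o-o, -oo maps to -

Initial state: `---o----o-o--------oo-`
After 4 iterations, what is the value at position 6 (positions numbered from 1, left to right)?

ooooooooo-ooooooooo--o
-------------------oo-
ooooooooooooooooooo--o
-------------------oo-
position 6 holds -

-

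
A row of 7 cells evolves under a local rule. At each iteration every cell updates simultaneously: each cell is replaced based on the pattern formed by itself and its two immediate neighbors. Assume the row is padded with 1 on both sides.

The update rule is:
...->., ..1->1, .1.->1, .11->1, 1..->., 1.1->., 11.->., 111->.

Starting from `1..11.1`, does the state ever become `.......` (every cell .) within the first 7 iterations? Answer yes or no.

no

iteration 1: ..11..1
iteration 2: .11..11
iteration 3: .1..11.
iteration 4: .1.11..
iteration 5: .1.1..1
iteration 6: .1.1.11
iteration 7: .1.1.1.
iteration 7 is .1.1.1., still not uniform .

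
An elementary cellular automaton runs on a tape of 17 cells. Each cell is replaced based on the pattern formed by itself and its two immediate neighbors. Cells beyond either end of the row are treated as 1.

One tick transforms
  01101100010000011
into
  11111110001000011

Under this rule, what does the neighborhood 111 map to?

1

At position 16 the neighborhood is 111; the next row has 1 there.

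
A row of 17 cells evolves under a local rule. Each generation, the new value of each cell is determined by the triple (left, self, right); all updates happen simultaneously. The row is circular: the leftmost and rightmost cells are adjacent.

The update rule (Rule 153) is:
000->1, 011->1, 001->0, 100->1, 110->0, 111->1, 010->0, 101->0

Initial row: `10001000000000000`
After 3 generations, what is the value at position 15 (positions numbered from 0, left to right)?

01100111111111110
01010111111111101
00000111111111000
position 15 holds 0

0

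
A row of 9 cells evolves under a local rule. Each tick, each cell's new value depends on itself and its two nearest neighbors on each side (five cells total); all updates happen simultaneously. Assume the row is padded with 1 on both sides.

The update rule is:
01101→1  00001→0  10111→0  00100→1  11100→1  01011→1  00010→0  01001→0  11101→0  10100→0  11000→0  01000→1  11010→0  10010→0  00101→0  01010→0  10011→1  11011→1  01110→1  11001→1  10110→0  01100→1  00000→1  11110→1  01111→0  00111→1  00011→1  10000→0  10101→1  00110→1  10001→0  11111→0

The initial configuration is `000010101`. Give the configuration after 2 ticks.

tick 1: 000000110
tick 2: 001101111

001101111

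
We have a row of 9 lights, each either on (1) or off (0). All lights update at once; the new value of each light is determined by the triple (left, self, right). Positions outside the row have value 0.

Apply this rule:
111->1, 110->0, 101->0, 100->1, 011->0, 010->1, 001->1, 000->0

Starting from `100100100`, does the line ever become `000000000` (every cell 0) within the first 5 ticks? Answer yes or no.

no

tick 1: 111111110
tick 2: 011111101
tick 3: 101111001
tick 4: 100110111
tick 5: 111000010
tick 5 is 111000010, still not uniform 0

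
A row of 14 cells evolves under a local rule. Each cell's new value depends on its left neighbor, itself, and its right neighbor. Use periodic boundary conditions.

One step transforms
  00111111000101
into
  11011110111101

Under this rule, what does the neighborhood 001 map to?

At position 1 the neighborhood is 001; the next row has 1 there.

1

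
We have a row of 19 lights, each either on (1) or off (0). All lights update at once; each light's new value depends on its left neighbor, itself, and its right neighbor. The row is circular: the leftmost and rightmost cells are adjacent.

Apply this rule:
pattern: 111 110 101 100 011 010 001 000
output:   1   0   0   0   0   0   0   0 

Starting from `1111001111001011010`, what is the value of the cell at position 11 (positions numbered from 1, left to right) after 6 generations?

0110000110000000000
0000000000000000000
0000000000000000000  (fixed point — unchanged through generation 6)
position 11 holds 0

0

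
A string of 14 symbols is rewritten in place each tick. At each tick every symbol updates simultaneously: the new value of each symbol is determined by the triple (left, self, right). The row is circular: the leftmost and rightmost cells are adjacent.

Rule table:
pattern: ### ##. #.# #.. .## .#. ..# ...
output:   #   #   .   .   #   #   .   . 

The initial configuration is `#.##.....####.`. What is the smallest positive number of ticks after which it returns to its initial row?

1

tick 1: #.##.....####.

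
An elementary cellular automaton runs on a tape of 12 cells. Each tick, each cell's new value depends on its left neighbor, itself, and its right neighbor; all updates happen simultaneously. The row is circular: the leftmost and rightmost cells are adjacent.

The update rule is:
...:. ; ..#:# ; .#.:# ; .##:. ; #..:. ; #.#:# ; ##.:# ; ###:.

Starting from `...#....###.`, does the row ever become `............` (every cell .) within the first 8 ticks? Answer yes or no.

..##...#..#.
.#.#..##.##.
####.#.##.#.
...####.####
..#...##...#
.##..#.#..##
#.#.####.#.#
####...####.
tick 8 is ####...####., still not uniform .

no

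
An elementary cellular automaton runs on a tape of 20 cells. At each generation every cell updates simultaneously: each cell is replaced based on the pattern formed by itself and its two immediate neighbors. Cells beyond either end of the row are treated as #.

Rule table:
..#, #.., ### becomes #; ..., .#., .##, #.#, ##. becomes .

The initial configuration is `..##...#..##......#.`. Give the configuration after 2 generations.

#.##......##.#..#.##

##..#.#.##..#....#..
#.##......##.#..#.##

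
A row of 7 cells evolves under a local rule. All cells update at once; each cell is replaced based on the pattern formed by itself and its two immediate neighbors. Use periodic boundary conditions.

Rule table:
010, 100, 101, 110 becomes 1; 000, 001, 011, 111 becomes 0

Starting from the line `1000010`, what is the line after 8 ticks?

1100011
0110000
0011000
0001100
0000110
0000011
1000001
1100000

1100000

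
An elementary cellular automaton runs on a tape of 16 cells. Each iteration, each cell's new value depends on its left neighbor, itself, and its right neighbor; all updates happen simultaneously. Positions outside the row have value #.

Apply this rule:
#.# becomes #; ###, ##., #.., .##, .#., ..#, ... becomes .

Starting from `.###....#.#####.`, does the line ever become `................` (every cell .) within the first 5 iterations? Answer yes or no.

yes

#........#.....#
................
all cells are . at iteration 2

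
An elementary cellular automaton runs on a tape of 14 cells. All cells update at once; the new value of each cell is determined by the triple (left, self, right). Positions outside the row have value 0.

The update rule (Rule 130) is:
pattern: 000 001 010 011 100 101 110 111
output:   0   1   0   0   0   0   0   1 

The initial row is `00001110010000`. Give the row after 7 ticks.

00010100100000
00100001000000
01000010000000
10000100000000
00001000000000
00010000000000
00100000000000

00100000000000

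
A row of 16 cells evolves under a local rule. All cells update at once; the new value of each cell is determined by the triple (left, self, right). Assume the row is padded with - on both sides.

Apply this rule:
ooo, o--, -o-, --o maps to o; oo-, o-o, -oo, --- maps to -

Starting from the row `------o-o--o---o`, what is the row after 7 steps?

oo-o-oooooo---o-

-----oo-ooooo-oo
----o----ooo----
---ooo--o-o-o---
--o-o-ooo-o-oo--
-oo-o--o--o---o-
o---oooooooo-ooo
oo-o-oooooo---o-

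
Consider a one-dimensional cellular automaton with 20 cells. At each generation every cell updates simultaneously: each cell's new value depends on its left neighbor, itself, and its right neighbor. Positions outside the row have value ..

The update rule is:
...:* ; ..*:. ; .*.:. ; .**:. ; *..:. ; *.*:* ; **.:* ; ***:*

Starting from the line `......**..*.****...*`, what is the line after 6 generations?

***..***.*.*.*..*.*.

*****..*...*.***.*..
.****....*..*.***..*
..***.**.....*.**...
*..***.*.***..*.*.**
....***.*.**...*.*.*
***..***.*.*.*..*.*.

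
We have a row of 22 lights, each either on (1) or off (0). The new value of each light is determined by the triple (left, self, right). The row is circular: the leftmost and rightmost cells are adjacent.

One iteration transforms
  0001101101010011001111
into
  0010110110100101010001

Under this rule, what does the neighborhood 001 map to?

1

At position 2 the neighborhood is 001; the next row has 1 there.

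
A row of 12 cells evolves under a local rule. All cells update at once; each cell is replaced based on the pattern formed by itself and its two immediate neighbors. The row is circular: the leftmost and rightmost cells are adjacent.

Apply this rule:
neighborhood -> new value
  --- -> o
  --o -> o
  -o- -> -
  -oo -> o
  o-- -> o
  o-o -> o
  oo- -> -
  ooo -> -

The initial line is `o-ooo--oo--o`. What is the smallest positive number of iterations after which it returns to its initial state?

24

-oo--ooo-ooo
oo-ooo--oo--
o-oo--ooo-oo
-oo-ooo--oo-
oo-oo--ooo-o
--oo-ooo--oo
ooo-oo--ooo-
o--oo-ooo--o
-ooo-oo--ooo
oo--oo-ooo--
o-ooo-oo--oo
-oo--oo-ooo-
oo-ooo-oo--o
--oo--oo-ooo
ooo-ooo-oo--
o--oo--oo-oo
-ooo-ooo-oo-
oo--oo--oo-o
--ooo-ooo-oo
ooo--oo--oo-
o--ooo-ooo-o
-ooo--oo--oo
oo--ooo-ooo-
o-ooo--oo--o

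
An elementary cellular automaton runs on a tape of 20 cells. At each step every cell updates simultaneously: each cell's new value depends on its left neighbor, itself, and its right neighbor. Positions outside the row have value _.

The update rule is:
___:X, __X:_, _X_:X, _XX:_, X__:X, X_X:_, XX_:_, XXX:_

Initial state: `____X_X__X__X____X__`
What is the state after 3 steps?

XXX_X_XX_XX_XXXX_XXX
____X_______________
XXX_XXXXXXXXXXXXXXXX

XXX_XXXXXXXXXXXXXXXX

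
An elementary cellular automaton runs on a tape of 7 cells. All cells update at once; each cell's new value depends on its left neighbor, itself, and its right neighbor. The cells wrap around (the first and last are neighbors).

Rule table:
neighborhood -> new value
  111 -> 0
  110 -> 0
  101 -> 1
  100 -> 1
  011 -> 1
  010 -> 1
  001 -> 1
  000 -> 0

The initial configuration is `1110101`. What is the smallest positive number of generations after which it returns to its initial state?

0001111
1011000
1110101

3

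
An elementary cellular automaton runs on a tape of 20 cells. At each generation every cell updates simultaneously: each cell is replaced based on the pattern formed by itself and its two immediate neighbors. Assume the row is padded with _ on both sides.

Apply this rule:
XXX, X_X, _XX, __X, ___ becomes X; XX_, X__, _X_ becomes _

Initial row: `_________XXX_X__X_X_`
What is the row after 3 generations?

XXXXXXXXX_X__X_X__X_

XXXXXXXXXXX_X__X_X__
XXXXXXXXXX_X__X_X__X
XXXXXXXXX_X__X_X__X_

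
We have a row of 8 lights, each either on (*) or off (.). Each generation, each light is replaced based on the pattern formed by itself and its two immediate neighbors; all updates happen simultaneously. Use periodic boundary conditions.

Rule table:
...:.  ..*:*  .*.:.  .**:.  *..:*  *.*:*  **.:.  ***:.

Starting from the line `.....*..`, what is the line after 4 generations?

.*.*.*.*

....*.*.
...*.*.*
*.*.*.*.
.*.*.*.*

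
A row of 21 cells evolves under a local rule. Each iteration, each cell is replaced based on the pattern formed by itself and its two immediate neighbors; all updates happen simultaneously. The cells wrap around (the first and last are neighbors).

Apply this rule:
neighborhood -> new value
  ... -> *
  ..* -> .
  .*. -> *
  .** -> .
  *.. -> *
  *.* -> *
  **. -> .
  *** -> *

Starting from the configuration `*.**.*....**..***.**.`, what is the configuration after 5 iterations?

*..***.**.*..*..*..*.

**..*****...*..*.*..*
*.*..***.**.**.****..
****..*.*..*..*.**.*.
.**.*.****.**.**..***
*..***.**.*..*..*..*.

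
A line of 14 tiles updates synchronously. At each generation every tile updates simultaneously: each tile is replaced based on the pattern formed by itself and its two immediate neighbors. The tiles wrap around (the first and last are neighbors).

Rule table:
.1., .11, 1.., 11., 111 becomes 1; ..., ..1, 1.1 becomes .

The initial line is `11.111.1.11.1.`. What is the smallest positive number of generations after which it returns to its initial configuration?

generation 1: 11.111.1.11.1.

1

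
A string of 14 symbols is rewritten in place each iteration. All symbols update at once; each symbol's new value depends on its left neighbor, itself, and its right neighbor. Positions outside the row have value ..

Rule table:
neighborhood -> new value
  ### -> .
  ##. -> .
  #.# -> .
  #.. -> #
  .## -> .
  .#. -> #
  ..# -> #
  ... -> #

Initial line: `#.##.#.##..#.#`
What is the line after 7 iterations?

#....#...###.#
#########....#
.........#####
#########.....
.........#####  (repeats iteration 3; period 2)
iteration 7: .........#####

.........#####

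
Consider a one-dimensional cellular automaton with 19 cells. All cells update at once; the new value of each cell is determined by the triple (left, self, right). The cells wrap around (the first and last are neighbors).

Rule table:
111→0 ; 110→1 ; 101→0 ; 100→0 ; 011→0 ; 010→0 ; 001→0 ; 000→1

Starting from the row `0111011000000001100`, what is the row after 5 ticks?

0001111111000001100

tick 1: 0001001011111100101
tick 2: 0100000000000100000
tick 3: 0001111111110001111
tick 4: 0100000000010100001
tick 5: 0001111111000001100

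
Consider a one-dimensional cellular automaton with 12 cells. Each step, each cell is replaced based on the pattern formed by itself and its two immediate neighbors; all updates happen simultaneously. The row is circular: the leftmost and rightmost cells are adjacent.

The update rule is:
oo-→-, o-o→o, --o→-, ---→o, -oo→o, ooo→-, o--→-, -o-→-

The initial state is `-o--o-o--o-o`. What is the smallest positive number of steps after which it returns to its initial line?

7

step 1: o----o----o-
step 2: --oo---oo--o
step 3: --o--o-o----
step 4: o-----o--ooo
step 5: --ooo----o--
step 6: o-o---oo---o
step 7: -o--o-o--o-o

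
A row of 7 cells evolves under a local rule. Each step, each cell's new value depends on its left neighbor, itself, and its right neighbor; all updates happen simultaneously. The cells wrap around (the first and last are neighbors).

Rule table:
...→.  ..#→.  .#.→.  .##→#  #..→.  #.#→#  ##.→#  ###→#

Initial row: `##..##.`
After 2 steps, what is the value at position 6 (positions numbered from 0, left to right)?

#

##..###
##..###
position 6 holds #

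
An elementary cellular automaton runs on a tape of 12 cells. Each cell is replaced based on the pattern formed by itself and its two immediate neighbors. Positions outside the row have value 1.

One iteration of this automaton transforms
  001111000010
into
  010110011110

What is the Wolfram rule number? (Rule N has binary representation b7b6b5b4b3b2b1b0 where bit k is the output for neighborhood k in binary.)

135

position 3: 111 → 1  (bit 7 = 1)
position 5: 110 → 0  (bit 6 = 0)
position 11: 101 → 0  (bit 5 = 0)
position 0: 100 → 0  (bit 4 = 0)
position 2: 011 → 0  (bit 3 = 0)
position 10: 010 → 1  (bit 2 = 1)
position 1: 001 → 1  (bit 1 = 1)
position 7: 000 → 1  (bit 0 = 1)
bits b7..b0 = 10000111 = 135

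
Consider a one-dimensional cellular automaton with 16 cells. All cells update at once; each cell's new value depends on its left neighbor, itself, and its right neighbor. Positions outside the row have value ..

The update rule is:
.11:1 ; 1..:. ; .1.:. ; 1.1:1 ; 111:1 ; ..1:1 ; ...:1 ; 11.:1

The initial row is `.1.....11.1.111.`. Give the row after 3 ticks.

1..1111111.1111.
..1111111111111.
111111111111111.

111111111111111.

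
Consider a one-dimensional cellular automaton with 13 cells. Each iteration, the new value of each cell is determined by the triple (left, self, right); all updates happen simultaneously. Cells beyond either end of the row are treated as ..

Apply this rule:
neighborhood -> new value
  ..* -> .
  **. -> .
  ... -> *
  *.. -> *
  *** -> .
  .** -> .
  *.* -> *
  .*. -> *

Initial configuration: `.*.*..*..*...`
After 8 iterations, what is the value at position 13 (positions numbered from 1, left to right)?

.****.**.****
.....*..*....
****.**.*****
....*..*.....
***.**.******
...*..*......
**.**.*******
..*..*.......
position 13 holds .

.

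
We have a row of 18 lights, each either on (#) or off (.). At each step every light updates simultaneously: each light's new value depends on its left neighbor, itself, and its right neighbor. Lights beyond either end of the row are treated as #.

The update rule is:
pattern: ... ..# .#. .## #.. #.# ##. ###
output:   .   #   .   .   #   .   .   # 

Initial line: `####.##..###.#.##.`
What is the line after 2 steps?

##.#..#....#.....#

###....##.#.......
##.#..#....#.....#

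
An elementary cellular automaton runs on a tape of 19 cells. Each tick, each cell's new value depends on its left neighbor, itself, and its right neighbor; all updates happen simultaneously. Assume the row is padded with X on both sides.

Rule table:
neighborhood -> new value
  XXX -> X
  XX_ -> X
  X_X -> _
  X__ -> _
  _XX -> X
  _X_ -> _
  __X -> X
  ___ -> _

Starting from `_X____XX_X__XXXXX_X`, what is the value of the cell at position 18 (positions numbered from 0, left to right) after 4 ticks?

X

_____XXX___XXXXXX_X
____XXXX__XXXXXXX_X
___XXXXX_XXXXXXXX_X
__XXXXXX_XXXXXXXX_X
position 18 holds X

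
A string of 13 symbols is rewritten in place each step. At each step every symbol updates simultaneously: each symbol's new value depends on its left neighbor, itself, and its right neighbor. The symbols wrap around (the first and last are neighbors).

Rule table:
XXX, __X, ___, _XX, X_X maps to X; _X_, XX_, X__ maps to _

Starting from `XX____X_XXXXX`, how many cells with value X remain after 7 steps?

10

X__XXX_XXXXXX
__XXX_XXXXXXX
_XXX_XXXXXXX_
XXX_XXXXXXX__
XX_XXXXXXX__X
X_XXXXXXX__XX
_XXXXXXX__XXX
count of X: 10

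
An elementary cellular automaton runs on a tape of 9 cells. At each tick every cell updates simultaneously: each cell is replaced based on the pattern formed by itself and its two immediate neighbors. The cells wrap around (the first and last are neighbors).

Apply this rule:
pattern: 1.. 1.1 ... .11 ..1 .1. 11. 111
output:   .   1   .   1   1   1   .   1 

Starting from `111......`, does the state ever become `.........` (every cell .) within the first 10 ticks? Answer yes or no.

no

tick 1: 11......1
tick 2: 1......11
tick 3: ......111
tick 4: .....111.
tick 5: ....111..
tick 6: ...111...
tick 7: ..111....
tick 8: .111.....
tick 9: 111......  (repeats tick 0; period 9)
tick 10: 11......1
tick 10 is 11......1, still not uniform .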